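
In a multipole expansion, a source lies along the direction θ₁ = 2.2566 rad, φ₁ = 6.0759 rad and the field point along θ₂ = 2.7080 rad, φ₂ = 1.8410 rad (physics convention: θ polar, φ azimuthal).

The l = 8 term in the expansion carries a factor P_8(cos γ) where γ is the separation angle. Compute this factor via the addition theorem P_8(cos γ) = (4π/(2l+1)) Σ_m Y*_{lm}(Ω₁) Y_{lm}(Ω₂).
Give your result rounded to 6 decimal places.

Summing Y*_{l m}(θ₁,φ₁)·Y_{l m}(θ₂,φ₂) over m ∈ [−8, 8]; prefactor 4π/(2·8+1) = 0.739198:
  m=-8: Y*=-0.00580 - 0.06607j  Y=-0.00028 - 0.00042j  product -0.00003 + 0.00002j
  m=-7: Y*=-0.02595 + 0.21555j  Y=-0.00410 + 0.00136j  product -0.00019 - 0.00092j
  m=-6: Y*=0.13033 - 0.38416j  Y=0.00118 + 0.02347j  product 0.00917 + 0.00260j
  m=-5: Y*=-0.21960 + 0.37107j  Y=0.08816 + 0.01969j  product -0.02667 + 0.02839j
  m=-4: Y*=0.08425 - 0.09196j  Y=0.11740 - 0.22011j  product -0.01035 - 0.02934j
  m=-3: Y*=0.24059 - 0.17243j  Y=-0.34235 - 0.32550j  product -0.13849 - 0.01928j
  m=-2: Y*=-0.27258 + 0.11995j  Y=-0.44223 + 0.26533j  product 0.08871 - 0.12537j
  m=-1: Y*=-0.16725 + 0.03517j  Y=0.01971 + 0.07118j  product -0.00580 - 0.01121j
  m=+0: Y*=0.32660 + 0.00000j  Y=-0.47090 + 0.00000j  product -0.15380 + 0.00000j
  m=+1: Y*=0.16725 + 0.03517j  Y=-0.01971 + 0.07118j  product -0.00580 + 0.01121j
  m=+2: Y*=-0.27258 - 0.11995j  Y=-0.44223 - 0.26533j  product 0.08871 + 0.12537j
  m=+3: Y*=-0.24059 - 0.17243j  Y=0.34235 - 0.32550j  product -0.13849 + 0.01928j
  m=+4: Y*=0.08425 + 0.09196j  Y=0.11740 + 0.22011j  product -0.01035 + 0.02934j
  m=+5: Y*=0.21960 + 0.37107j  Y=-0.08816 + 0.01969j  product -0.02667 - 0.02839j
  m=+6: Y*=0.13033 + 0.38416j  Y=0.00118 - 0.02347j  product 0.00917 - 0.00260j
  m=+7: Y*=0.02595 + 0.21555j  Y=0.00410 + 0.00136j  product -0.00019 + 0.00092j
  m=+8: Y*=-0.00580 + 0.06607j  Y=-0.00028 + 0.00042j  product -0.00003 - 0.00002j
Σ over m = -0.32108 - 0.00000j; ×(4π/17) → -0.23734 - 0.00000j. Real part: -0.237341

-0.237341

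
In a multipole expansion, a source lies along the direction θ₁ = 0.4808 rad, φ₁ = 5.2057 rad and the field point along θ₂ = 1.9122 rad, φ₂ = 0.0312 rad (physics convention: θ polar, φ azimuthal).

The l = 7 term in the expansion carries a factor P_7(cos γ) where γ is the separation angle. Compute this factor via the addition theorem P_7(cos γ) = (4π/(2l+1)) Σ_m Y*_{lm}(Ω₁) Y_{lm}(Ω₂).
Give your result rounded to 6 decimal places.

Summing Y*_{l m}(θ₁,φ₁)·Y_{l m}(θ₂,φ₂) over m ∈ [−7, 7]; prefactor 4π/(2·7+1) = 0.837758:
  term(m=-7) = +0.000069-0.000743i   from Y*(Ω₁)=+0.000694-0.002154i, Y(Ω₂)=+0.321989-0.071462i
  term(m=-6) = -0.006639+0.002567i   from Y*(Ω₁)=+0.015966-0.002934i, Y(Ω₂)=-0.430832+0.081607i
  term(m=-5) = +0.006590+0.006014i   from Y*(Ω₁)=+0.044732+0.055881i, Y(Ω₂)=+0.123130-0.019366i
  term(m=-4) = -0.017603+0.061763i   from Y*(Ω₁)=-0.084174+0.197739i, Y(Ω₂)=+0.296510-0.037198i
  term(m=-3) = +0.102295-0.019087i   from Y*(Ω₁)=-0.430358+0.039212i, Y(Ω₂)=-0.239749+0.022506i
  term(m=-2) = +0.062744+0.083125i   from Y*(Ω₁)=-0.276504-0.418216i, Y(Ω₂)=-0.207326+0.012954i
  term(m=-1) = +0.013013-0.026126i   from Y*(Ω₁)=+0.050835-0.094551i, Y(Ω₂)=+0.271757-0.008482i
  term(m=+0) = -0.077916-0.000000i   from Y*(Ω₁)=-0.437321-0.000000i, Y(Ω₂)=+0.178167+0.000000i
  term(m=+1) = +0.013013+0.026126i   from Y*(Ω₁)=-0.050835-0.094551i, Y(Ω₂)=-0.271757-0.008482i
  term(m=+2) = +0.062744-0.083125i   from Y*(Ω₁)=-0.276504+0.418216i, Y(Ω₂)=-0.207326-0.012954i
  term(m=+3) = +0.102295+0.019087i   from Y*(Ω₁)=+0.430358+0.039212i, Y(Ω₂)=+0.239749+0.022506i
  term(m=+4) = -0.017603-0.061763i   from Y*(Ω₁)=-0.084174-0.197739i, Y(Ω₂)=+0.296510+0.037198i
  term(m=+5) = +0.006590-0.006014i   from Y*(Ω₁)=-0.044732+0.055881i, Y(Ω₂)=-0.123130-0.019366i
  term(m=+6) = -0.006639-0.002567i   from Y*(Ω₁)=+0.015966+0.002934i, Y(Ω₂)=-0.430832-0.081607i
  term(m=+7) = +0.000069+0.000743i   from Y*(Ω₁)=-0.000694-0.002154i, Y(Ω₂)=-0.321989-0.071462i
Total Σ_m = +0.243022+0.000000i. Multiply by 0.837758: +0.203594+0.000000i. P_7(cos γ) = 0.203594

0.203594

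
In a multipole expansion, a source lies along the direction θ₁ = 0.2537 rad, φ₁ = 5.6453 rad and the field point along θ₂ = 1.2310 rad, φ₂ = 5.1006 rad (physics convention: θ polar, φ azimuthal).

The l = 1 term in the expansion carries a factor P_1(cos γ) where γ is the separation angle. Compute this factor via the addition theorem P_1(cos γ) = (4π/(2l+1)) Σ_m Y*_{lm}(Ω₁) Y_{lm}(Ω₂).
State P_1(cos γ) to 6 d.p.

Expand P_1 via completeness: Σ_{m} conj(Y_{1,m}) at Ω₁ times Y_{1,m} at Ω₂ —
  term(m=-1) = +0.024159+0.014636i   from Y*(Ω₁)=+0.069663-0.051638i, Y(Ω₂)=+0.123303+0.301501i
  term(m=+0) = +0.077021+0.000000i   from Y*(Ω₁)=+0.472963-0.000000i, Y(Ω₂)=+0.162849+0.000000i
  term(m=+1) = +0.024159-0.014636i   from Y*(Ω₁)=-0.069663-0.051638i, Y(Ω₂)=-0.123303+0.301501i
Accumulated sum +0.125339+0.000000i; after 4π/(2l+1) scaling, +0.525017+0.000000i ⇒ P_1 = 0.525017

0.525017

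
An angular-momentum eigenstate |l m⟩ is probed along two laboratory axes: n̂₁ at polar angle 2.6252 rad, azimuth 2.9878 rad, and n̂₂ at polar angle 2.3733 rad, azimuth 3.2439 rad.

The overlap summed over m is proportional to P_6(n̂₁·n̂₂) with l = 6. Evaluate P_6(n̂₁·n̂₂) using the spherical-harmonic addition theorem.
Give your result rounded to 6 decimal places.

Summing Y*_{l m}(θ₁,φ₁)·Y_{l m}(θ₂,φ₂) over m ∈ [−6, 6]; prefactor 4π/(2·6+1) = 0.966644:
  [-6]  conj(Y_{6,-6})(Ω₁) = +0.004225-0.005580i ; Y_{6,-6}(Ω₂) = +0.044468-0.031334i ; Δ = +0.000013-0.000381i
  [-5]  conj(Y_{6,-5})(Ω₁) = +0.030688-0.029695i ; Y_{6,-5}(Ω₂) = +0.170041-0.095457i ; Δ = +0.002384-0.007979i
  [-4]  conj(Y_{6,-4})(Ω₁) = +0.126730-0.089553i ; Y_{6,-4}(Ω₂) = +0.357836-0.155199i ; Δ = +0.031450-0.051714i
  [-3]  conj(Y_{6,-3})(Ω₁) = +0.324706-0.161433i ; Y_{6,-3}(Ω₂) = +0.402788-0.127659i ; Δ = +0.110179-0.106475i
  [-2]  conj(Y_{6,-2})(Ω₁) = +0.473680-0.150472i ; Y_{6,-2}(Ω₂) = +0.079491-0.016496i ; Δ = +0.035171-0.019775i
  [-1]  conj(Y_{6,-1})(Ω₁) = +0.207131-0.032109i ; Y_{6,-1}(Ω₂) = -0.345900+0.035512i ; Δ = -0.070506+0.018462i
  [+0]  conj(Y_{6,0})(Ω₁) = -0.371101-0.000000i ; Y_{6,0}(Ω₂) = -0.190271+0.000000i ; Δ = +0.070610+0.000000i
  [+1]  conj(Y_{6,1})(Ω₁) = -0.207131-0.032109i ; Y_{6,1}(Ω₂) = +0.345900+0.035512i ; Δ = -0.070506-0.018462i
  [+2]  conj(Y_{6,2})(Ω₁) = +0.473680+0.150472i ; Y_{6,2}(Ω₂) = +0.079491+0.016496i ; Δ = +0.035171+0.019775i
  [+3]  conj(Y_{6,3})(Ω₁) = -0.324706-0.161433i ; Y_{6,3}(Ω₂) = -0.402788-0.127659i ; Δ = +0.110179+0.106475i
  [+4]  conj(Y_{6,4})(Ω₁) = +0.126730+0.089553i ; Y_{6,4}(Ω₂) = +0.357836+0.155199i ; Δ = +0.031450+0.051714i
  [+5]  conj(Y_{6,5})(Ω₁) = -0.030688-0.029695i ; Y_{6,5}(Ω₂) = -0.170041-0.095457i ; Δ = +0.002384+0.007979i
  [+6]  conj(Y_{6,6})(Ω₁) = +0.004225+0.005580i ; Y_{6,6}(Ω₂) = +0.044468+0.031334i ; Δ = +0.000013+0.000381i
Accumulated sum +0.287991+0.000000i; after 4π/(2l+1) scaling, +0.278385+0.000000i ⇒ P_6 = 0.278385

0.278385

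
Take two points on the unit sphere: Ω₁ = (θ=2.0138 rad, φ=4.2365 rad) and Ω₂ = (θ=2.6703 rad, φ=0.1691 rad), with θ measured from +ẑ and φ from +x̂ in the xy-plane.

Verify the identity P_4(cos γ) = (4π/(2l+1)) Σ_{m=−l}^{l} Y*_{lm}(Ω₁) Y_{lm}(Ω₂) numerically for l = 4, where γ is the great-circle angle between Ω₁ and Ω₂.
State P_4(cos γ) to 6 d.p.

0.307808

Expand P_4 via completeness: Σ_{m} conj(Y_{4,m}) at Ω₁ times Y_{4,m} at Ω₂ —
  m=-4: Y*=-0.09631 - 0.27867j  Y=0.01467 - 0.01177j  product -0.00469 - 0.00295j
  m=-3: Y*=-0.39163 - 0.05644j  Y=-0.09124 + 0.05071j  product 0.03859 - 0.01471j
  m=-2: Y*=-0.04535 + 0.06365j  Y=0.29646 - 0.10427j  product -0.00681 + 0.02360j
  m=-1: Y*=-0.14385 - 0.27910j  Y=-0.48238 + 0.08236j  product 0.09237 + 0.12279j
  m=+0: Y*=-0.14077 + 0.00000j  Y=0.13132 + 0.00000j  product -0.01849 + 0.00000j
  m=+1: Y*=0.14385 - 0.27910j  Y=0.48238 + 0.08236j  product 0.09237 - 0.12279j
  m=+2: Y*=-0.04535 - 0.06365j  Y=0.29646 + 0.10427j  product -0.00681 - 0.02360j
  m=+3: Y*=0.39163 - 0.05644j  Y=0.09124 + 0.05071j  product 0.03859 + 0.01471j
  m=+4: Y*=-0.09631 + 0.27867j  Y=0.01467 + 0.01177j  product -0.00469 + 0.00295j
Total Σ_m = 0.22045 + 0.00000j. Multiply by 1.396263: 0.30781 + 0.00000j. P_4(cos γ) = 0.307808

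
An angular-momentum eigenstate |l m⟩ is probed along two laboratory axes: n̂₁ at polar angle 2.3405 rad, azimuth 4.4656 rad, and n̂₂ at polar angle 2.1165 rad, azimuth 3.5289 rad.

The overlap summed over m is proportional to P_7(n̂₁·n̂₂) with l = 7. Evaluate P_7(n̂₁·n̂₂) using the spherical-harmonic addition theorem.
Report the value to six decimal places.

0.064355

Summing Y*_{l m}(θ₁,φ₁)·Y_{l m}(θ₂,φ₂) over m ∈ [−7, 7]; prefactor 4π/(2·7+1) = 0.837758:
  [-7]  conj(Y_{7,-7})(Ω₁) = (0.048642, -0.007687) ; Y_{7,-7}(Ω₂) = (0.151489, 0.069557) ; Δ = (0.007903, 0.002219)
  [-6]  conj(Y_{7,-6})(Ω₁) = (0.016060, -0.177843) ; Y_{7,-6}(Ω₂) = (0.258997, 0.276321) ; Δ = (0.053301, -0.041623)
  [-5]  conj(Y_{7,-5})(Ω₁) = (-0.350256, -0.122659) ; Y_{7,-5}(Ω₂) = (0.149808, 0.391174) ; Δ = (-0.004490, -0.155386)
  [-4]  conj(Y_{7,-4})(Ω₁) = (-0.246686, 0.373549) ; Y_{7,-4}(Ω₂) = (-0.002201, 0.102034) ; Δ = (-0.037572, -0.025992)
  [-3]  conj(Y_{7,-3})(Ω₁) = (0.126493, 0.138431) ; Y_{7,-3}(Ω₂) = (0.120923, -0.279080) ; Δ = (0.053929, -0.018562)
  [-2]  conj(Y_{7,-2})(Ω₁) = (-0.234020, 0.125901) ; Y_{7,-2}(Ω₂) = (0.180422, -0.176572) ; Δ = (-0.019992, 0.064037)
  [-1]  conj(Y_{7,-1})(Ω₁) = (0.078325, 0.310905) ; Y_{7,-1}(Ω₂) = (-0.193732, 0.079025) ; Δ = (-0.039743, -0.054043)
  [+0]  conj(Y_{7,0})(Ω₁) = (-0.177909, -0.000000) ; Y_{7,0}(Ω₂) = (-0.281853, 0.000000) ; Δ = (0.050144, 0.000000)
  [+1]  conj(Y_{7,1})(Ω₁) = (-0.078325, 0.310905) ; Y_{7,1}(Ω₂) = (0.193732, 0.079025) ; Δ = (-0.039743, 0.054043)
  [+2]  conj(Y_{7,2})(Ω₁) = (-0.234020, -0.125901) ; Y_{7,2}(Ω₂) = (0.180422, 0.176572) ; Δ = (-0.019992, -0.064037)
  [+3]  conj(Y_{7,3})(Ω₁) = (-0.126493, 0.138431) ; Y_{7,3}(Ω₂) = (-0.120923, -0.279080) ; Δ = (0.053929, 0.018562)
  [+4]  conj(Y_{7,4})(Ω₁) = (-0.246686, -0.373549) ; Y_{7,4}(Ω₂) = (-0.002201, -0.102034) ; Δ = (-0.037572, 0.025992)
  [+5]  conj(Y_{7,5})(Ω₁) = (0.350256, -0.122659) ; Y_{7,5}(Ω₂) = (-0.149808, 0.391174) ; Δ = (-0.004490, 0.155386)
  [+6]  conj(Y_{7,6})(Ω₁) = (0.016060, 0.177843) ; Y_{7,6}(Ω₂) = (0.258997, -0.276321) ; Δ = (0.053301, 0.041623)
  [+7]  conj(Y_{7,7})(Ω₁) = (-0.048642, -0.007687) ; Y_{7,7}(Ω₂) = (-0.151489, 0.069557) ; Δ = (0.007903, -0.002219)
Accumulated sum (0.076818, 0.000000); after 4π/(2l+1) scaling, (0.064355, 0.000000) ⇒ P_7 = 0.064355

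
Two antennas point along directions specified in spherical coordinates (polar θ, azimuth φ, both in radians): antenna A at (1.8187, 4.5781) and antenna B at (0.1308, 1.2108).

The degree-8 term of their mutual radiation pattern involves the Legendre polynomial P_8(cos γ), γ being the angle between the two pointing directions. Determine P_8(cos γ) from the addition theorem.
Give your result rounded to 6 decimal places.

-0.283031

Addition theorem: P_8(cos γ) = (4π/17) Σ_m Y*_{lm}(Ω₁) Y_{lm}(Ω₂), m = −8…8:
  [-8]  conj(Y_{8,-8})(Ω₁) = (0.191519, -0.353521) ; Y_{8,-8}(Ω₂) = (-0.000000, 0.000000) ; Δ = (-0.000000, 0.000000)
  [-7]  conj(Y_{8,-7})(Ω₁) = (-0.328736, -0.240076) ; Y_{8,-7}(Ω₂) = (-0.000001, -0.000001) ; Δ = (-0.000000, 0.000001)
  [-6]  conj(Y_{8,-6})(Ω₁) = (0.020965, -0.021836) ; Y_{8,-6}(Ω₂) = (0.000014, -0.000021) ; Δ = (-0.000000, -0.000001)
  [-5]  conj(Y_{8,-5})(Ω₁) = (-0.222856, -0.280460) ; Y_{8,-5}(Ω₂) = (0.000348, 0.000081) ; Δ = (-0.000055, -0.000116)
  [-4]  conj(Y_{8,-4})(Ω₁) = (-0.084654, 0.050418) ; Y_{8,-4}(Ω₂) = (0.000488, 0.003713) ; Δ = (-0.000229, -0.000290)
  [-3]  conj(Y_{8,-3})(Ω₁) = (-0.120648, -0.283093) ; Y_{8,-3}(Ω₂) = (-0.025634, 0.013699) ; Δ = (0.006971, 0.005604)
  [-2]  conj(Y_{8,-2})(Ω₁) = (-0.146040, 0.040194) ; Y_{8,-2}(Ω₂) = (-0.119993, -0.105240) ; Δ = (0.021754, 0.010546)
  [-1]  conj(Y_{8,-1})(Ω₁) = (-0.037552, -0.277953) ; Y_{8,-1}(Ω₂) = (0.194392, -0.516452) ; Δ = (-0.150849, -0.034638)
  [+0]  conj(Y_{8,0})(Ω₁) = (-0.166085, -0.000000) ; Y_{8,0}(Ω₂) = (0.831342, 0.000000) ; Δ = (-0.138073, -0.000000)
  [+1]  conj(Y_{8,1})(Ω₁) = (0.037552, -0.277953) ; Y_{8,1}(Ω₂) = (-0.194392, -0.516452) ; Δ = (-0.150849, 0.034638)
  [+2]  conj(Y_{8,2})(Ω₁) = (-0.146040, -0.040194) ; Y_{8,2}(Ω₂) = (-0.119993, 0.105240) ; Δ = (0.021754, -0.010546)
  [+3]  conj(Y_{8,3})(Ω₁) = (0.120648, -0.283093) ; Y_{8,3}(Ω₂) = (0.025634, 0.013699) ; Δ = (0.006971, -0.005604)
  [+4]  conj(Y_{8,4})(Ω₁) = (-0.084654, -0.050418) ; Y_{8,4}(Ω₂) = (0.000488, -0.003713) ; Δ = (-0.000229, 0.000290)
  [+5]  conj(Y_{8,5})(Ω₁) = (0.222856, -0.280460) ; Y_{8,5}(Ω₂) = (-0.000348, 0.000081) ; Δ = (-0.000055, 0.000116)
  [+6]  conj(Y_{8,6})(Ω₁) = (0.020965, 0.021836) ; Y_{8,6}(Ω₂) = (0.000014, 0.000021) ; Δ = (-0.000000, 0.000001)
  [+7]  conj(Y_{8,7})(Ω₁) = (0.328736, -0.240076) ; Y_{8,7}(Ω₂) = (0.000001, -0.000001) ; Δ = (-0.000000, -0.000001)
  [+8]  conj(Y_{8,8})(Ω₁) = (0.191519, 0.353521) ; Y_{8,8}(Ω₂) = (-0.000000, -0.000000) ; Δ = (-0.000000, -0.000000)
Accumulated sum (-0.382889, 0.000000); after 4π/(2l+1) scaling, (-0.283031, 0.000000) ⇒ P_8 = -0.283031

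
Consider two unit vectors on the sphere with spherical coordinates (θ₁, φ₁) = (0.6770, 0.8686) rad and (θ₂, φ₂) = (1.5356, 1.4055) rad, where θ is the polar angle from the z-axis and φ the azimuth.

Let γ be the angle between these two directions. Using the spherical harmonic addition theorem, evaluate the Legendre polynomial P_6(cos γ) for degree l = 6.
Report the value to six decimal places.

Term-by-term m-sum for l=6 (normalisation 4π/13 = 0.966644):
  m=-6: 0.01398 - 0.02564j × -0.26336 - 0.40284j = -0.01401 + 0.00112j  (running Σ = -0.01401 + 0.00112j)
  m=-5: -0.04544 - 0.11736j × 0.04318 - 0.03977j = -0.00663 - 0.00326j  (running Σ = -0.02064 - 0.00214j)
  m=-4: -0.29515 - 0.10202j × -0.27707 - 0.21556j = 0.05979 + 0.09189j  (running Σ = 0.03915 + 0.08975j)
  m=-3: -0.39532 + 0.23471j × 0.03251 - 0.06010j = 0.00125 + 0.03139j  (running Σ = 0.04040 + 0.12114j)
  m=-2: -0.04753 + 0.28299j × -0.30084 - 0.10324j = 0.04351 - 0.08023j  (running Σ = 0.08391 + 0.04091j)
  m=-1: -0.13586 - 0.16058j × 0.01183 - 0.07092j = -0.01300 + 0.00774j  (running Σ = 0.07092 + 0.04865j)
  m=0: -0.36080 + 0.00000j × -0.30961 + 0.00000j = 0.11171 + 0.00000j  (running Σ = 0.18263 + 0.04865j)
  m=1: 0.13586 - 0.16058j × -0.01183 - 0.07092j = -0.01300 - 0.00774j  (running Σ = 0.16963 + 0.04091j)
  m=2: -0.04753 - 0.28299j × -0.30084 + 0.10324j = 0.04351 + 0.08023j  (running Σ = 0.21315 + 0.12114j)
  m=3: 0.39532 + 0.23471j × -0.03251 - 0.06010j = 0.00125 - 0.03139j  (running Σ = 0.21440 + 0.08975j)
  m=4: -0.29515 + 0.10202j × -0.27707 + 0.21556j = 0.05979 - 0.09189j  (running Σ = 0.27418 - 0.00214j)
  m=5: 0.04544 - 0.11736j × -0.04318 - 0.03977j = -0.00663 + 0.00326j  (running Σ = 0.26755 + 0.00112j)
  m=6: 0.01398 + 0.02564j × -0.26336 + 0.40284j = -0.01401 - 0.00112j  (running Σ = 0.25355 + 0.00000j)
Total Σ_m = 0.25355 + 0.00000j. Multiply by 0.966644: 0.24509 + 0.00000j. P_6(cos γ) = 0.245089

0.245089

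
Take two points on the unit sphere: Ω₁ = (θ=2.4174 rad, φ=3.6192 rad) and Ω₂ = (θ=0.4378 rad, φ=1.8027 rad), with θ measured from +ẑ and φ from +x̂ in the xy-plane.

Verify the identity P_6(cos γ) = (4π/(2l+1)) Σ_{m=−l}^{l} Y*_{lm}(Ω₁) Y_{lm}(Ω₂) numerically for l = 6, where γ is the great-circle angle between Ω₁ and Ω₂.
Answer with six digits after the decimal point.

Summing Y*_{l m}(θ₁,φ₁)·Y_{l m}(θ₂,φ₂) over m ∈ [−6, 6]; prefactor 4π/(2·6+1) = 0.966644:
  m=-6: Y*=(-0.039311, 0.011132)  Y=(-0.000500, 0.002760)  product (-0.000011, -0.000114)
  m=-5: Y*=(-0.116689, 0.109484)  Y=(-0.019026, -0.008298)  product (0.003129, -0.001115)
  m=-4: Y*=(-0.118434, 0.335201)  Y=(0.055457, -0.073991)  product (0.018234, 0.027352)
  m=-3: Y*=(0.061895, 0.445749)  Y=(0.173531, 0.207826)  product (-0.081898, 0.090215)
  m=-2: Y*=(0.106392, 0.150429)  Y=(-0.441806, 0.220991)  product (-0.080248, -0.042949)
  m=-1: Y*=(-0.262155, -0.135684)  Y=(-0.094367, -0.399601)  product (-0.029481, 0.117562)
  m=+0: Y*=(-0.282801, -0.000000)  Y=(-0.211393, 0.000000)  product (0.059782, 0.000000)
  m=+1: Y*=(0.262155, -0.135684)  Y=(0.094367, -0.399601)  product (-0.029481, -0.117562)
  m=+2: Y*=(0.106392, -0.150429)  Y=(-0.441806, -0.220991)  product (-0.080248, 0.042949)
  m=+3: Y*=(-0.061895, 0.445749)  Y=(-0.173531, 0.207826)  product (-0.081898, -0.090215)
  m=+4: Y*=(-0.118434, -0.335201)  Y=(0.055457, 0.073991)  product (0.018234, -0.027352)
  m=+5: Y*=(0.116689, 0.109484)  Y=(0.019026, -0.008298)  product (0.003129, 0.001115)
  m=+6: Y*=(-0.039311, -0.011132)  Y=(-0.000500, -0.002760)  product (-0.000011, 0.000114)
Σ over m = (-0.280769, -0.000000); ×(4π/13) → (-0.271403, -0.000000). Real part: -0.271403

-0.271403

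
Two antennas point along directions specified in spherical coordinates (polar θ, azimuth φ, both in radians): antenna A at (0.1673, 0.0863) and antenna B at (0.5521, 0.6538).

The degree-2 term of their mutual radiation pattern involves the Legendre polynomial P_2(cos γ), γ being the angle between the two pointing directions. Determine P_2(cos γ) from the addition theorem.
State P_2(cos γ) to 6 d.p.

0.750856

Addition theorem: P_2(cos γ) = (4π/5) Σ_m Y*_{lm}(Ω₁) Y_{lm}(Ω₂), m = −2…2:
  term(m=-2) = (0.000480, -0.001032)   from Y*(Ω₁)=(0.010552, 0.001840), Y(Ω₂)=(0.027644, -0.102596)
  term(m=-1) = (0.036901, -0.023523)   from Y*(Ω₁)=(0.126377, 0.010933), Y(Ω₂)=(0.273840, -0.209821)
  term(m=+0) = (0.223993, 0.000000)   from Y*(Ω₁)=(0.604547, -0.000000), Y(Ω₂)=(0.370514, 0.000000)
  term(m=+1) = (0.036901, 0.023523)   from Y*(Ω₁)=(-0.126377, 0.010933), Y(Ω₂)=(-0.273840, -0.209821)
  term(m=+2) = (0.000480, 0.001032)   from Y*(Ω₁)=(0.010552, -0.001840), Y(Ω₂)=(0.027644, 0.102596)
Total Σ_m = (0.298756, 0.000000). Multiply by 2.513274: (0.750856, 0.000000). P_2(cos γ) = 0.750856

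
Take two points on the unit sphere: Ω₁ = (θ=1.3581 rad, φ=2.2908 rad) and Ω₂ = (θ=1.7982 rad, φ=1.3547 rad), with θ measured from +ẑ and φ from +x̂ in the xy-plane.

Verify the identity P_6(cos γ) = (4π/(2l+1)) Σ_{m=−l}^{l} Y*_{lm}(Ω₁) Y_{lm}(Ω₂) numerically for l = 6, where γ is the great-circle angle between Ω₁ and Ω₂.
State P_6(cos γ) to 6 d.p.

Addition theorem: P_6(cos γ) = (4π/13) Σ_m Y*_{lm}(Ω₁) Y_{lm}(Ω₂), m = −6…6:
  term(m=-6) = +0.136797-0.107620i   from Y*(Ω₁)=+0.161110+0.389319i, Y(Ω₂)=-0.111866-0.397669i
  term(m=-5) = +0.003328+0.104329i   from Y*(Ω₁)=+0.139492-0.282665i, Y(Ω₂)=-0.292135+0.155940i
  term(m=-4) = -0.019384-0.013342i   from Y*(Ω₁)=+0.160397-0.042940i, Y(Ω₂)=-0.091992-0.107807i
  term(m=-3) = +0.100959-0.034953i   from Y*(Ω₁)=-0.267958-0.179108i, Y(Ω₂)=-0.200155+0.264229i
  term(m=-2) = -0.001282+0.004123i   from Y*(Ω₁)=-0.010690-0.081271i, Y(Ω₂)=-0.047824-0.022060i
  term(m=-1) = -0.060549-0.082231i   from Y*(Ω₁)=-0.209001+0.238294i, Y(Ω₂)=-0.069081+0.314684i
  term(m=+0) = +0.001671+0.000000i   from Y*(Ω₁)=-0.058871-0.000000i, Y(Ω₂)=-0.028389+0.000000i
  term(m=+1) = -0.060549+0.082231i   from Y*(Ω₁)=+0.209001+0.238294i, Y(Ω₂)=+0.069081+0.314684i
  term(m=+2) = -0.001282-0.004123i   from Y*(Ω₁)=-0.010690+0.081271i, Y(Ω₂)=-0.047824+0.022060i
  term(m=+3) = +0.100959+0.034953i   from Y*(Ω₁)=+0.267958-0.179108i, Y(Ω₂)=+0.200155+0.264229i
  term(m=+4) = -0.019384+0.013342i   from Y*(Ω₁)=+0.160397+0.042940i, Y(Ω₂)=-0.091992+0.107807i
  term(m=+5) = +0.003328-0.104329i   from Y*(Ω₁)=-0.139492-0.282665i, Y(Ω₂)=+0.292135+0.155940i
  term(m=+6) = +0.136797+0.107620i   from Y*(Ω₁)=+0.161110-0.389319i, Y(Ω₂)=-0.111866+0.397669i
Σ over m = +0.321409+0.000000i; ×(4π/13) → +0.310688+0.000000i. Real part: 0.310688

0.310688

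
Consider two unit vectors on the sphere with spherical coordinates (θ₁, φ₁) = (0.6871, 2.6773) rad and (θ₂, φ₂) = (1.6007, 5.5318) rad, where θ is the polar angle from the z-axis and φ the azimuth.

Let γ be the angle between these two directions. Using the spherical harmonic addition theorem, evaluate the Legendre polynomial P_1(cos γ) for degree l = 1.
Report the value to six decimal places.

Summing Y*_{l m}(θ₁,φ₁)·Y_{l m}(θ₂,φ₂) over m ∈ [−1, 1]; prefactor 4π/(2·1+1) = 4.188790:
  m=-1: Y*=(-0.195947, 0.098132)  Y=(0.252355, 0.235747)  product (-0.072582, -0.021430)
  m=+0: Y*=(0.377733, -0.000000)  Y=(-0.014609, 0.000000)  product (-0.005518, 0.000000)
  m=+1: Y*=(0.195947, 0.098132)  Y=(-0.252355, 0.235747)  product (-0.072582, 0.021430)
Total Σ_m = (-0.150683, 0.000000). Multiply by 4.188790: (-0.631180, 0.000000). P_1(cos γ) = -0.631180

-0.631180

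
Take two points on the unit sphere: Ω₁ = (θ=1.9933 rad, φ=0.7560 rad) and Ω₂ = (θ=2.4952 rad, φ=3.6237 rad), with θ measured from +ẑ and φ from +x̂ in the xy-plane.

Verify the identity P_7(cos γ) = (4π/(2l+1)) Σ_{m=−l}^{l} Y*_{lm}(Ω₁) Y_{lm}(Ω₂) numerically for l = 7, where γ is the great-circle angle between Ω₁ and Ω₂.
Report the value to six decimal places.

0.293743

Summing Y*_{l m}(θ₁,φ₁)·Y_{l m}(θ₂,φ₂) over m ∈ [−7, 7]; prefactor 4π/(2·7+1) = 0.837758:
  m=-7: Y*=+0.143789-0.219656i  Y=+0.013991-0.003322i  product +0.001282-0.003551i
  m=-6: Y*=+0.077495+0.434774i  Y=+0.069110+0.017569i  product -0.002283+0.031409i
  m=-5: Y*=-0.220524-0.163645i  Y=+0.157723+0.141449i  product -0.011634-0.057004i
  m=-4: Y*=-0.168375+0.019891i  Y=+0.142604+0.381598i  product -0.031602-0.061415i
  m=-3: Y*=+0.218514-0.260906i  Y=-0.057050+0.455961i  product +0.106497+0.114519i
  m=-2: Y*=-0.001717-0.029171i  Y=-0.076738+0.110598i  product +0.003358+0.002049i
  m=-1: Y*=+0.243471+0.229560i  Y=+0.305727-0.159985i  product +0.111162+0.031231i
  m=+0: Y*=-0.011512-0.000000i  Y=+0.254410+0.000000i  product -0.002929-0.000000i
  m=+1: Y*=-0.243471+0.229560i  Y=-0.305727-0.159985i  product +0.111162-0.031231i
  m=+2: Y*=-0.001717+0.029171i  Y=-0.076738-0.110598i  product +0.003358-0.002049i
  m=+3: Y*=-0.218514-0.260906i  Y=+0.057050+0.455961i  product +0.106497-0.114519i
  m=+4: Y*=-0.168375-0.019891i  Y=+0.142604-0.381598i  product -0.031602+0.061415i
  m=+5: Y*=+0.220524-0.163645i  Y=-0.157723+0.141449i  product -0.011634+0.057004i
  m=+6: Y*=+0.077495-0.434774i  Y=+0.069110-0.017569i  product -0.002283-0.031409i
  m=+7: Y*=-0.143789-0.219656i  Y=-0.013991-0.003322i  product +0.001282+0.003551i
Accumulated sum +0.350630-0.000000i; after 4π/(2l+1) scaling, +0.293743-0.000000i ⇒ P_7 = 0.293743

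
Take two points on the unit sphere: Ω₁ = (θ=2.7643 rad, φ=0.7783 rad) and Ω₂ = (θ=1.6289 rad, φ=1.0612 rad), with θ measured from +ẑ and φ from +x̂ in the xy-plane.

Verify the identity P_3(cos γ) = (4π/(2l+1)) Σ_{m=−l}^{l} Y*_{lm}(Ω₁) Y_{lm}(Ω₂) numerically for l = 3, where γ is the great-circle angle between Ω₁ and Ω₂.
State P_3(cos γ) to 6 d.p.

Addition theorem: P_3(cos γ) = (4π/7) Σ_m Y*_{lm}(Ω₁) Y_{lm}(Ω₂), m = −3…3:
  [-3]  conj(Y_{3,-3})(Ω₁) = (-0.014434, 0.015062) ; Y_{3,-3}(Ω₂) = (-0.414749, 0.017433) ; Δ = (0.005724, -0.006499)
  [-2]  conj(Y_{3,-2})(Ω₁) = (-0.001831, -0.128937) ; Y_{3,-2}(Ω₂) = (0.030997, 0.050375) ; Δ = (0.006438, -0.004089)
  [-1]  conj(Y_{3,-1})(Ω₁) = (0.281602, 0.277632) ; Y_{3,-1}(Ω₂) = (-0.154736, 0.276892) ; Δ = (-0.120448, 0.035014)
  [+0]  conj(Y_{3,0})(Ω₁) = (-0.458428, -0.000000) ; Y_{3,0}(Ω₂) = (0.064647, 0.000000) ; Δ = (-0.029636, -0.000000)
  [+1]  conj(Y_{3,1})(Ω₁) = (-0.281602, 0.277632) ; Y_{3,1}(Ω₂) = (0.154736, 0.276892) ; Δ = (-0.120448, -0.035014)
  [+2]  conj(Y_{3,2})(Ω₁) = (-0.001831, 0.128937) ; Y_{3,2}(Ω₂) = (0.030997, -0.050375) ; Δ = (0.006438, 0.004089)
  [+3]  conj(Y_{3,3})(Ω₁) = (0.014434, 0.015062) ; Y_{3,3}(Ω₂) = (0.414749, 0.017433) ; Δ = (0.005724, 0.006499)
Accumulated sum (-0.246208, 0.000000); after 4π/(2l+1) scaling, (-0.441991, 0.000000) ⇒ P_3 = -0.441991

-0.441991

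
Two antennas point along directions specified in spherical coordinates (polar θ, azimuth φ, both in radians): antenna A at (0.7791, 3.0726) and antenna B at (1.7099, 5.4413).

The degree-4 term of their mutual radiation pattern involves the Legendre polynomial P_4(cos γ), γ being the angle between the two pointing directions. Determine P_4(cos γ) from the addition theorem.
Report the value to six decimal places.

-0.405650

Addition theorem: P_4(cos γ) = (4π/9) Σ_m Y*_{lm}(Ω₁) Y_{lm}(Ω₂), m = −4…4:
  [-4]  conj(Y_{4,-4})(Ω₁) = 0.10378 - 0.02939j ; Y_{4,-4}(Ω₂) = -0.41486 - 0.09537j ; Δ = -0.04586 + 0.00230j
  [-3]  conj(Y_{4,-3})(Ω₁) = -0.30236 + 0.06349j ; Y_{4,-3}(Ω₂) = 0.13759 - 0.09739j ; Δ = -0.03542 + 0.03818j
  [-2]  conj(Y_{4,-2})(Ω₁) = 0.41617 - 0.05779j ; Y_{4,-2}(Ω₂) = 0.03201 - 0.28213j ; Δ = -0.00298 - 0.11926j
  [-1]  conj(Y_{4,-1})(Ω₁) = -0.12838 + 0.00887j ; Y_{4,-1}(Ω₂) = 0.12398 + 0.13885j ; Δ = -0.01715 - 0.01673j
  [+0]  conj(Y_{4,0})(Ω₁) = -0.34032 + 0.00000j ; Y_{4,0}(Ω₂) = 0.25771 + 0.00000j ; Δ = -0.08771 + 0.00000j
  [+1]  conj(Y_{4,1})(Ω₁) = 0.12838 + 0.00887j ; Y_{4,1}(Ω₂) = -0.12398 + 0.13885j ; Δ = -0.01715 + 0.01673j
  [+2]  conj(Y_{4,2})(Ω₁) = 0.41617 + 0.05779j ; Y_{4,2}(Ω₂) = 0.03201 + 0.28213j ; Δ = -0.00298 + 0.11926j
  [+3]  conj(Y_{4,3})(Ω₁) = 0.30236 + 0.06349j ; Y_{4,3}(Ω₂) = -0.13759 - 0.09739j ; Δ = -0.03542 - 0.03818j
  [+4]  conj(Y_{4,4})(Ω₁) = 0.10378 + 0.02939j ; Y_{4,4}(Ω₂) = -0.41486 + 0.09537j ; Δ = -0.04586 - 0.00230j
Σ over m = -0.29053 - 0.00000j; ×(4π/9) → -0.40565 - 0.00000j. Real part: -0.405650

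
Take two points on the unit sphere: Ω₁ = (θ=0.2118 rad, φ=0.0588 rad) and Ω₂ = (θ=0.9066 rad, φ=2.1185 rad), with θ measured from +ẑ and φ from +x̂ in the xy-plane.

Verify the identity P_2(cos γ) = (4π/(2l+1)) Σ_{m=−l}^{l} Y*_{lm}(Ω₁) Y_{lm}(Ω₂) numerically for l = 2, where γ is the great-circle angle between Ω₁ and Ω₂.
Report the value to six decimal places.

Summing Y*_{l m}(θ₁,φ₁)·Y_{l m}(θ₂,φ₂) over m ∈ [−2, 2]; prefactor 4π/(2·2+1) = 2.513274:
  term(m=-2) = -0.002285+0.003390i   from Y*(Ω₁)=+0.016953+0.002003i, Y(Ω₂)=-0.109614+0.212940i
  term(m=-1) = -0.027963-0.052563i   from Y*(Ω₁)=+0.158502+0.009331i, Y(Ω₂)=-0.195263-0.320130i
  term(m=+0) = +0.025996+0.000000i   from Y*(Ω₁)=+0.588969-0.000000i, Y(Ω₂)=+0.044137+0.000000i
  term(m=+1) = -0.027963+0.052563i   from Y*(Ω₁)=-0.158502+0.009331i, Y(Ω₂)=+0.195263-0.320130i
  term(m=+2) = -0.002285-0.003390i   from Y*(Ω₁)=+0.016953-0.002003i, Y(Ω₂)=-0.109614-0.212940i
Accumulated sum -0.034499+0.000000i; after 4π/(2l+1) scaling, -0.086705+0.000000i ⇒ P_2 = -0.086705

-0.086705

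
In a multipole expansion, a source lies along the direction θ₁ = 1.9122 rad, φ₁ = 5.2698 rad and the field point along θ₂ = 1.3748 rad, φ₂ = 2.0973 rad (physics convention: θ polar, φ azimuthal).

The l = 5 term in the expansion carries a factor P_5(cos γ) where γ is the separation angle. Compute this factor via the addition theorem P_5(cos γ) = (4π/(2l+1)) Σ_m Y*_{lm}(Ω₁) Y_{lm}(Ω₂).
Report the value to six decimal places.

Addition theorem: P_5(cos γ) = (4π/11) Σ_m Y*_{lm}(Ω₁) Y_{lm}(Ω₂), m = −5…5:
  [-5]  conj(Y_{5,-5})(Ω₁) = +0.119696+0.323346i ; Y_{5,-5}(Ω₂) = -0.205363+0.367939i ; Δ = -0.143553-0.022362i
  [-4]  conj(Y_{5,-4})(Ω₁) = +0.237175-0.306324i ; Y_{5,-4}(Ω₂) = -0.134933-0.227563i ; Δ = -0.101711-0.012639i
  [-3]  conj(Y_{5,-3})(Ω₁) = -0.002557-0.000260i ; Y_{5,-3}(Ω₂) = -0.215017+0.001874i ; Δ = +0.000550+0.000051i
  [-2]  conj(Y_{5,-2})(Ω₁) = -0.147244-0.300225i ; Y_{5,-2}(Ω₂) = +0.139283-0.244515i ; Δ = -0.093918-0.005813i
  [-1]  conj(Y_{5,-1})(Ω₁) = -0.048770+0.078239i ; Y_{5,-1}(Ω₂) = -0.078814-0.135599i ; Δ = +0.014453+0.000447i
  [+0]  conj(Y_{5,0})(Ω₁) = -0.311088-0.000000i ; Y_{5,0}(Ω₂) = +0.283231+0.000000i ; Δ = -0.088110-0.000000i
  [+1]  conj(Y_{5,1})(Ω₁) = +0.048770+0.078239i ; Y_{5,1}(Ω₂) = +0.078814-0.135599i ; Δ = +0.014453-0.000447i
  [+2]  conj(Y_{5,2})(Ω₁) = -0.147244+0.300225i ; Y_{5,2}(Ω₂) = +0.139283+0.244515i ; Δ = -0.093918+0.005813i
  [+3]  conj(Y_{5,3})(Ω₁) = +0.002557-0.000260i ; Y_{5,3}(Ω₂) = +0.215017+0.001874i ; Δ = +0.000550-0.000051i
  [+4]  conj(Y_{5,4})(Ω₁) = +0.237175+0.306324i ; Y_{5,4}(Ω₂) = -0.134933+0.227563i ; Δ = -0.101711+0.012639i
  [+5]  conj(Y_{5,5})(Ω₁) = -0.119696+0.323346i ; Y_{5,5}(Ω₂) = +0.205363+0.367939i ; Δ = -0.143553+0.022362i
Σ over m = -0.736466+0.000000i; ×(4π/11) → -0.841337+0.000000i. Real part: -0.841337

-0.841337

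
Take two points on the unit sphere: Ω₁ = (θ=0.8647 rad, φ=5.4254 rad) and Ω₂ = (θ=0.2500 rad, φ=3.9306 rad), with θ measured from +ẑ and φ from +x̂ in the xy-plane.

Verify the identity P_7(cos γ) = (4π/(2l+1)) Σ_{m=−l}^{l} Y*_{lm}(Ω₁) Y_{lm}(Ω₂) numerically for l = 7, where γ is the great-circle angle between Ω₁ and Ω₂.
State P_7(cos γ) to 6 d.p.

Summing Y*_{l m}(θ₁,φ₁)·Y_{l m}(θ₂,φ₂) over m ∈ [−7, 7]; prefactor 4π/(2·7+1) = 0.837758:
  m=-7: +0.070992+0.020313i × -0.000021-0.000020i = -0.000001-0.000002i  (running Σ = -0.000001-0.000002i)
  m=-6: +0.099144+0.213734i × +0.000009+0.000416i = -0.000088+0.000043i  (running Σ = -0.000089+0.000041i)
  m=-5: -0.172034+0.381678i × +0.002645-0.002743i = +0.000592+0.001482i  (running Σ = +0.000503+0.001523i)
  m=-4: -0.378362+0.112722i × -0.024517+0.000354i = +0.009236-0.002898i  (running Σ = +0.009739-0.001375i)
  m=-3: -0.023050-0.014717i × +0.080310+0.078589i = -0.000695-0.002993i  (running Σ = +0.009045-0.004368i)
  m=-2: +0.050575+0.346896i × -0.002529-0.350391i = +0.121422-0.018599i  (running Σ = +0.130466-0.022967i)
  m=-1: -0.123655+0.142990i × -0.450103+0.453363i = -0.009169-0.120421i  (running Σ = +0.121297-0.143387i)
  m=0: +0.301162-0.000000i × +0.324586+0.000000i = +0.097753+0.000000i  (running Σ = +0.219050-0.143387i)
  m=1: +0.123655+0.142990i × +0.450103+0.453363i = -0.009169+0.120421i  (running Σ = +0.209881-0.022967i)
  m=2: +0.050575-0.346896i × -0.002529+0.350391i = +0.121422+0.018599i  (running Σ = +0.331302-0.004368i)
  m=3: +0.023050-0.014717i × -0.080310+0.078589i = -0.000695+0.002993i  (running Σ = +0.330608-0.001375i)
  m=4: -0.378362-0.112722i × -0.024517-0.000354i = +0.009236+0.002898i  (running Σ = +0.339844+0.001523i)
  m=5: +0.172034+0.381678i × -0.002645-0.002743i = +0.000592-0.001482i  (running Σ = +0.340436+0.000041i)
  m=6: +0.099144-0.213734i × +0.000009-0.000416i = -0.000088-0.000043i  (running Σ = +0.340348-0.000002i)
  m=7: -0.070992+0.020313i × +0.000021-0.000020i = -0.000001+0.000002i  (running Σ = +0.340347-0.000000i)
Total Σ_m = +0.340347-0.000000i. Multiply by 0.837758: +0.285128-0.000000i. P_7(cos γ) = 0.285128

0.285128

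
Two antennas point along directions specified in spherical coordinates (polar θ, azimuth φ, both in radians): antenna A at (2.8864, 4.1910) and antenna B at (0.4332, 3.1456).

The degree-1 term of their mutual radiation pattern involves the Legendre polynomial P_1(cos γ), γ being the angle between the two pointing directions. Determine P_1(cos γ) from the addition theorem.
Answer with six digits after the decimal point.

Summing Y*_{l m}(θ₁,φ₁)·Y_{l m}(θ₂,φ₂) over m ∈ [−1, 1]; prefactor 4π/(2·1+1) = 4.188790:
  m=-1: Y*=-0.043440-0.075625i  Y=-0.145029+0.000581i  product +0.006344+0.010943i
  m=+0: Y*=-0.472779-0.000000i  Y=+0.443469+0.000000i  product -0.209663-0.000000i
  m=+1: Y*=+0.043440-0.075625i  Y=+0.145029+0.000581i  product +0.006344-0.010943i
Accumulated sum -0.196975+0.000000i; after 4π/(2l+1) scaling, -0.825086+0.000000i ⇒ P_1 = -0.825086

-0.825086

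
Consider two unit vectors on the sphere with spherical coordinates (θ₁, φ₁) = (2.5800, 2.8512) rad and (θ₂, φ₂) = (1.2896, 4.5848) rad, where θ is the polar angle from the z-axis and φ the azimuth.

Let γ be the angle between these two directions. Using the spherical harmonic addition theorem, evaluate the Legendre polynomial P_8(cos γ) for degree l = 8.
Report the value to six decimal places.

Summing Y*_{l m}(θ₁,φ₁)·Y_{l m}(θ₂,φ₂) over m ∈ [−8, 8]; prefactor 4π/(2·8+1) = 0.739198:
  m=-8: (-0.002278, -0.002434) × (0.195551, 0.318891) = (0.000331, -0.001202)  (running Σ = (0.000331, -0.001202))
  m=-7: (-0.009447, -0.018974) × (0.336703, -0.270986) = (-0.008322, -0.003829)  (running Σ = (-0.007992, -0.005031))
  m=-6: (-0.014285, -0.082445) × (-0.033107, -0.031817) = (-0.002150, 0.003184)  (running Σ = (-0.010142, -0.001847))
  m=-5: (0.027070, -0.226726) × (0.202916, -0.273709) = (-0.056564, -0.053416)  (running Σ = (-0.066706, -0.055263))
  m=-4: (0.170331, -0.392729) × (-0.155097, -0.086827) = (-0.060517, 0.046122)  (running Σ = (-0.127223, -0.009141))
  m=-3: (0.315604, -0.374989) × (0.098664, -0.245052) = (-0.060753, -0.114337)  (running Σ = (-0.187977, -0.123478))
  m=-2: (0.139765, -0.091727) × (-0.218518, -0.057004) = (-0.035770, 0.012077)  (running Σ = (-0.223747, -0.111402))
  m=-1: (-0.334275, 0.099895) × (0.028671, -0.223492) = (0.012742, 0.077572)  (running Σ = (-0.211005, -0.033830))
  m=0: (-0.295538, -0.000000) × (-0.238012, 0.000000) = (0.070342, 0.000000)  (running Σ = (-0.140663, -0.033830))
  m=1: (0.334275, 0.099895) × (-0.028671, -0.223492) = (0.012742, -0.077572)  (running Σ = (-0.127921, -0.111402))
  m=2: (0.139765, 0.091727) × (-0.218518, 0.057004) = (-0.035770, -0.012077)  (running Σ = (-0.163691, -0.123478))
  m=3: (-0.315604, -0.374989) × (-0.098664, -0.245052) = (-0.060753, 0.114337)  (running Σ = (-0.224444, -0.009141))
  m=4: (0.170331, 0.392729) × (-0.155097, 0.086827) = (-0.060517, -0.046122)  (running Σ = (-0.284962, -0.055263))
  m=5: (-0.027070, -0.226726) × (-0.202916, -0.273709) = (-0.056564, 0.053416)  (running Σ = (-0.341526, -0.001847))
  m=6: (-0.014285, 0.082445) × (-0.033107, 0.031817) = (-0.002150, -0.003184)  (running Σ = (-0.343676, -0.005031))
  m=7: (0.009447, -0.018974) × (-0.336703, -0.270986) = (-0.008322, 0.003829)  (running Σ = (-0.351998, -0.001202))
  m=8: (-0.002278, 0.002434) × (0.195551, -0.318891) = (0.000331, 0.001202)  (running Σ = (-0.351668, 0.000000))
Total Σ_m = (-0.351668, 0.000000). Multiply by 0.739198: (-0.259952, 0.000000). P_8(cos γ) = -0.259952

-0.259952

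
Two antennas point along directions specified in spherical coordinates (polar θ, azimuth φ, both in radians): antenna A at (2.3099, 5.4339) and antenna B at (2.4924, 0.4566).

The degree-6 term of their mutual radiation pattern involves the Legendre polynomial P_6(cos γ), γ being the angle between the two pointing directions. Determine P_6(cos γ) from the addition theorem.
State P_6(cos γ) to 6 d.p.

Term-by-term m-sum for l=6 (normalisation 4π/13 = 0.966644):
  [-6]  conj(Y_{6,-6})(Ω₁) = 0.02945 + 0.07302j ; Y_{6,-6}(Ω₂) = -0.02170 - 0.00923j ; Δ = 0.00003 - 0.00186j
  [-5]  conj(Y_{6,-5})(Ω₁) = 0.11168 - 0.22208j ; Y_{6,-5}(Ω₂) = 0.07034 + 0.08148j ; Δ = 0.02595 - 0.00652j
  [-4]  conj(Y_{6,-4})(Ω₁) = -0.41110 + 0.10740j ; Y_{6,-4}(Ω₂) = -0.07205 - 0.27571j ; Δ = 0.05923 + 0.10561j
  [-3]  conj(Y_{6,-3})(Ω₁) = 0.29240 + 0.19736j ; Y_{6,-3}(Ω₂) = -0.09109 + 0.44707j ; Δ = -0.11487 + 0.11275j
  [-2]  conj(Y_{6,-2})(Ω₁) = 0.00845 + 0.06580j ; Y_{6,-2}(Ω₂) = 0.20845 - 0.26992j ; Δ = 0.01952 + 0.01143j
  [-1]  conj(Y_{6,-1})(Ω₁) = 0.24632 - 0.27999j ; Y_{6,-1}(Ω₂) = 0.13341 - 0.06553j ; Δ = 0.01451 - 0.05349j
  [+0]  conj(Y_{6,0})(Ω₁) = -0.04015 + 0.00000j ; Y_{6,0}(Ω₂) = -0.39326 + 0.00000j ; Δ = 0.01579 + 0.00000j
  [+1]  conj(Y_{6,1})(Ω₁) = -0.24632 - 0.27999j ; Y_{6,1}(Ω₂) = -0.13341 - 0.06553j ; Δ = 0.01451 + 0.05349j
  [+2]  conj(Y_{6,2})(Ω₁) = 0.00845 - 0.06580j ; Y_{6,2}(Ω₂) = 0.20845 + 0.26992j ; Δ = 0.01952 - 0.01143j
  [+3]  conj(Y_{6,3})(Ω₁) = -0.29240 + 0.19736j ; Y_{6,3}(Ω₂) = 0.09109 + 0.44707j ; Δ = -0.11487 - 0.11275j
  [+4]  conj(Y_{6,4})(Ω₁) = -0.41110 - 0.10740j ; Y_{6,4}(Ω₂) = -0.07205 + 0.27571j ; Δ = 0.05923 - 0.10561j
  [+5]  conj(Y_{6,5})(Ω₁) = -0.11168 - 0.22208j ; Y_{6,5}(Ω₂) = -0.07034 + 0.08148j ; Δ = 0.02595 + 0.00652j
  [+6]  conj(Y_{6,6})(Ω₁) = 0.02945 - 0.07302j ; Y_{6,6}(Ω₂) = -0.02170 + 0.00923j ; Δ = 0.00003 + 0.00186j
Total Σ_m = 0.02455 - 0.00000j. Multiply by 0.966644: 0.02373 - 0.00000j. P_6(cos γ) = 0.023733

0.023733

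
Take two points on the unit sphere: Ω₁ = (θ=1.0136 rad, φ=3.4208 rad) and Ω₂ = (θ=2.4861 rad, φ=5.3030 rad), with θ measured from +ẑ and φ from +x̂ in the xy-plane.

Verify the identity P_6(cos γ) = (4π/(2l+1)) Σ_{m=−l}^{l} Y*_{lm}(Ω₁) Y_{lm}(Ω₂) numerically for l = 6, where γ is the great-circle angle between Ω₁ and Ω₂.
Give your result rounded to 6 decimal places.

Addition theorem: P_6(cos γ) = (4π/13) Σ_m Y*_{lm}(Ω₁) Y_{lm}(Ω₂), m = −6…6:
  term(m=-6) = 0.00131 + 0.00428j   from Y*(Ω₁)=-0.01883 + 0.17960j, Y(Ω₂)=0.02280 - 0.00970j
  term(m=-5) = 0.04351 + 0.00060j   from Y*(Ω₁)=-0.06777 - 0.38382j, Y(Ω₂)=-0.02092 + 0.10966j
  term(m=-4) = 0.03576 - 0.10607j   from Y*(Ω₁)=0.16855 + 0.34543j, Y(Ω₂)=-0.20722 - 0.20464j
  term(m=-3) = -0.00589 - 0.00436j   from Y*(Ω₁)=-0.01072 - 0.01190j, Y(Ω₂)=0.44841 - 0.09138j
  term(m=-2) = 0.09118 - 0.06548j   from Y*(Ω₁)=-0.28911 - 0.18062j, Y(Ω₂)=-0.12507 + 0.30463j
  term(m=-1) = 0.00748 + 0.02324j   from Y*(Ω₁)=0.14373 + 0.04121j, Y(Ω₂)=0.09092 + 0.13562j
  term(m=+0) = -0.11759 + 0.00000j   from Y*(Ω₁)=0.30393 + 0.00000j, Y(Ω₂)=-0.38690 + 0.00000j
  term(m=+1) = 0.00748 - 0.02324j   from Y*(Ω₁)=-0.14373 + 0.04121j, Y(Ω₂)=-0.09092 + 0.13562j
  term(m=+2) = 0.09118 + 0.06548j   from Y*(Ω₁)=-0.28911 + 0.18062j, Y(Ω₂)=-0.12507 - 0.30463j
  term(m=+3) = -0.00589 + 0.00436j   from Y*(Ω₁)=0.01072 - 0.01190j, Y(Ω₂)=-0.44841 - 0.09138j
  term(m=+4) = 0.03576 + 0.10607j   from Y*(Ω₁)=0.16855 - 0.34543j, Y(Ω₂)=-0.20722 + 0.20464j
  term(m=+5) = 0.04351 - 0.00060j   from Y*(Ω₁)=0.06777 - 0.38382j, Y(Ω₂)=0.02092 + 0.10966j
  term(m=+6) = 0.00131 - 0.00428j   from Y*(Ω₁)=-0.01883 - 0.17960j, Y(Ω₂)=0.02280 + 0.00970j
Accumulated sum 0.22911 + 0.00000j; after 4π/(2l+1) scaling, 0.22146 + 0.00000j ⇒ P_6 = 0.221463

0.221463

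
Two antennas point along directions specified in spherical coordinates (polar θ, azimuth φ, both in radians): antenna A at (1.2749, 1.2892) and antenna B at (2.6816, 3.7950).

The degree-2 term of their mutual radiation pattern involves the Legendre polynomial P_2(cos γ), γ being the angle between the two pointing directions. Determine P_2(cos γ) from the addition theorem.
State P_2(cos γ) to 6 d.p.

0.045341

Addition theorem: P_2(cos γ) = (4π/5) Σ_m Y*_{lm}(Ω₁) Y_{lm}(Ω₂), m = −2…2:
  [-2]  conj(Y_{2,-2})(Ω₁) = (-0.298844, 0.188692) ; Y_{2,-2}(Ω₂) = (0.019864, -0.073491) ; Δ = (0.007931, 0.025711)
  [-1]  conj(Y_{2,-1})(Ω₁) = (0.059880, 0.206996) ; Y_{2,-1}(Ω₂) = (0.244015, -0.186817) ; Δ = (0.053282, 0.039323)
  [+0]  conj(Y_{2,0})(Ω₁) = (-0.234939, -0.000000) ; Y_{2,0}(Ω₂) = (0.444307, 0.000000) ; Δ = (-0.104385, -0.000000)
  [+1]  conj(Y_{2,1})(Ω₁) = (-0.059880, 0.206996) ; Y_{2,1}(Ω₂) = (-0.244015, -0.186817) ; Δ = (0.053282, -0.039323)
  [+2]  conj(Y_{2,2})(Ω₁) = (-0.298844, -0.188692) ; Y_{2,2}(Ω₂) = (0.019864, 0.073491) ; Δ = (0.007931, -0.025711)
Total Σ_m = (0.018041, -0.000000). Multiply by 2.513274: (0.045341, -0.000000). P_2(cos γ) = 0.045341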